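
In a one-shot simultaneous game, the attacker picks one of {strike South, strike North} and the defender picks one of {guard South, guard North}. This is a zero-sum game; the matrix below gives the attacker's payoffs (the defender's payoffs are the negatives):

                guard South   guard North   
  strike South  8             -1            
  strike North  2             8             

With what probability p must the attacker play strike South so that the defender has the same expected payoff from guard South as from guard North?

Set the defender's expected payoff from guard South equal to that from guard North:
  the defender's payoff from guard South: p·(-8) + (1−p)·(-2) = -6p - 2
  the defender's payoff from guard North: p·1 + (1−p)·(-8) = 9p - 8
  -6p - 2 = 9p - 8  ⇒  -15p = -6  ⇒  p = 2/5.

p = 2/5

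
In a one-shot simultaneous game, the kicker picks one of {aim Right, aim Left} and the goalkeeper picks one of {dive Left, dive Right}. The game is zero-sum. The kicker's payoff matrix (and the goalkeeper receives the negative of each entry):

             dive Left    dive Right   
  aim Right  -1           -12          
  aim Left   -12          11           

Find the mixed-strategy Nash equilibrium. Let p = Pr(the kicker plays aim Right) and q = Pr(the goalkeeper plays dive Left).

The kicker's mix must leave the goalkeeper indifferent between dive Left and dive Right.
  the goalkeeper's expected payoff from dive Left: p·1 + (1−p)·12 = -11p + 12
  the goalkeeper's expected payoff from dive Right: p·12 + (1−p)·(-11) = 23p - 11
  -11p + 12 = 23p - 11  ⇒  -34p = -23  ⇒  p = 23/34.
In a mixed equilibrium the kicker is indifferent between aim Right and aim Left; this condition fixes q.
  the kicker's payoff from aim Right: q·(-1) + (1−q)·(-12) = 11q - 12
  the kicker's payoff from aim Left: q·(-12) + (1−q)·11 = -23q + 11
  11q - 12 = -23q + 11  ⇒  34q = 23  ⇒  q = 23/34.

p = 23/34, q = 23/34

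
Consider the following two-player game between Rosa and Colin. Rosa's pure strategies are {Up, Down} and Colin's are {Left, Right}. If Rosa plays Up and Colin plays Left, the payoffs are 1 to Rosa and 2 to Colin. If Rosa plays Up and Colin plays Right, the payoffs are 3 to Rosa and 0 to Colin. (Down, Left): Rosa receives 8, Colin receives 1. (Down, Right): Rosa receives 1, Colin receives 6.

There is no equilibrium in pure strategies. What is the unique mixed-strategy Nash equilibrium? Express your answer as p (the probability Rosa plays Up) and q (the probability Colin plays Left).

p = 5/7, q = 2/9

Rosa's mix must leave Colin indifferent between Left and Right.
  Colin's payoff from Left: p·2 + (1−p)·1 = p + 1
  Colin's payoff from Right: p·0 + (1−p)·6 = -6p + 6
  p + 1 = -6p + 6  ⇒  7p = 5  ⇒  p = 5/7.
Rosa's indifference between Up and Down determines Colin's mixing probability q:
  Rosa's expected payoff from Up: q·1 + (1−q)·3 = -2q + 3
  Rosa's expected payoff from Down: q·8 + (1−q)·1 = 7q + 1
  -2q + 3 = 7q + 1  ⇒  -9q = -2  ⇒  q = 2/9.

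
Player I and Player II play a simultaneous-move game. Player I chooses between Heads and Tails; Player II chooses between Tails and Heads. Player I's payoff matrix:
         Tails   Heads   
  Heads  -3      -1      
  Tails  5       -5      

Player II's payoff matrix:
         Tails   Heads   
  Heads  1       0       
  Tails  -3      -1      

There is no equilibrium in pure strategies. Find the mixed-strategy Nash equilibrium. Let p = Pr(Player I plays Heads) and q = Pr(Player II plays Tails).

p = 2/3, q = 1/3

Player I's mix must leave Player II indifferent between Tails and Heads.
  Player II's payoff to Tails: p·1 + (1−p)·(-3) = 4p - 3
  Player II's payoff to Heads: p·0 + (1−p)·(-1) = p - 1
  4p - 3 = p - 1  ⇒  3p = 2  ⇒  p = 2/3.
Player II's mix must leave Player I indifferent between Heads and Tails.
  Player I's expected payoff from Heads: q·(-3) + (1−q)·(-1) = -2q - 1
  Player I's expected payoff from Tails: q·5 + (1−q)·(-5) = 10q - 5
  -2q - 1 = 10q - 5  ⇒  -12q = -4  ⇒  q = 1/3.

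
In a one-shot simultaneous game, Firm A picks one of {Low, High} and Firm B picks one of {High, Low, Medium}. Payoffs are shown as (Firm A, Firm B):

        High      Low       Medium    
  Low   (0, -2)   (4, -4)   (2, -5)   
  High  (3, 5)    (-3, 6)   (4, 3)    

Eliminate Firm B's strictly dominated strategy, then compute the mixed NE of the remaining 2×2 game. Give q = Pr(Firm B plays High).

Firm B's strategy Medium is strictly dominated by Low: -4 > -5 and 6 > 3. Eliminate Medium.
Firm B's mix must leave Firm A indifferent between Low and High.
  Firm A's payoff to Low: q·0 + (1−q)·4 = -4q + 4
  Firm A's payoff to High: q·3 + (1−q)·(-3) = 6q - 3
  -4q + 4 = 6q - 3  ⇒  -10q = -7  ⇒  q = 7/10.

q = 7/10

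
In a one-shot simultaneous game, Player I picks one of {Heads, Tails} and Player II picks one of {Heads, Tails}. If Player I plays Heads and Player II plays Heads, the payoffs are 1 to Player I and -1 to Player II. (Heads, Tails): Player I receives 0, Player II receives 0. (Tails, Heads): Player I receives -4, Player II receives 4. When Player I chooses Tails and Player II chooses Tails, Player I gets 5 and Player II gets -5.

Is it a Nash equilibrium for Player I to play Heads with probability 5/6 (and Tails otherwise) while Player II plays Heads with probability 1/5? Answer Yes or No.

Given Player I's mix p = 5/6, Player II's payoff from Heads is -1/6 but from Tails is -5/6. Player II strictly prefers Heads, so Player II would not mix.
So the proposed profile is not a Nash equilibrium.

No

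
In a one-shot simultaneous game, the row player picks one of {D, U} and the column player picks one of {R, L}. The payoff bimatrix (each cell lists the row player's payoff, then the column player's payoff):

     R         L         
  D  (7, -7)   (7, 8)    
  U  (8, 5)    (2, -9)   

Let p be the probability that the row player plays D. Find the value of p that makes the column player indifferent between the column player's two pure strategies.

In a mixed equilibrium the column player is indifferent between R and L; this condition fixes p.
  the column player's payoff from R: p·(-7) + (1−p)·5 = -12p + 5
  the column player's payoff from L: p·8 + (1−p)·(-9) = 17p - 9
  -12p + 5 = 17p - 9  ⇒  -29p = -14  ⇒  p = 14/29.

p = 14/29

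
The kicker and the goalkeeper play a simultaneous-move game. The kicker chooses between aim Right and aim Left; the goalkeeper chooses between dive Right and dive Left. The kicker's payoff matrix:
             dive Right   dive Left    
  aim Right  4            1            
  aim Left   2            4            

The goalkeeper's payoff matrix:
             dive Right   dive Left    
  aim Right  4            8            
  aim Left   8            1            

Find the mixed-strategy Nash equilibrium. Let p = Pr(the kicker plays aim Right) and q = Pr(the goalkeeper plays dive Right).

p = 7/11, q = 3/5

For the goalkeeper to be willing to mix, the goalkeeper must be indifferent between dive Right and dive Left, which pins down the kicker's mix.
  the goalkeeper's payoff from dive Right: p·4 + (1−p)·8 = -4p + 8
  the goalkeeper's payoff from dive Left: p·8 + (1−p)·1 = 7p + 1
  -4p + 8 = 7p + 1  ⇒  -11p = -7  ⇒  p = 7/11.
Set the kicker's expected payoff from aim Right equal to that from aim Left:
  the kicker's payoff to aim Right: q·4 + (1−q)·1 = 3q + 1
  the kicker's payoff to aim Left: q·2 + (1−q)·4 = -2q + 4
  3q + 1 = -2q + 4  ⇒  5q = 3  ⇒  q = 3/5.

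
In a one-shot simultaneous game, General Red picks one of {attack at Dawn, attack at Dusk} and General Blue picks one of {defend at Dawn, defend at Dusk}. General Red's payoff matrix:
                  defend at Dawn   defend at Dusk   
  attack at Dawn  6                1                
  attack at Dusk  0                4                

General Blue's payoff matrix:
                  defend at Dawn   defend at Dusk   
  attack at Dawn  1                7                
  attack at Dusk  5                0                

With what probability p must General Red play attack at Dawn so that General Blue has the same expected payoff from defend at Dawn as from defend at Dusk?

General Blue's indifference between defend at Dawn and defend at Dusk determines General Red's mixing probability p:
  General Blue's payoff from defend at Dawn: p·1 + (1−p)·5 = -4p + 5
  General Blue's payoff from defend at Dusk: p·7 + (1−p)·0 = 7p
  -4p + 5 = 7p  ⇒  -11p = -5  ⇒  p = 5/11.

p = 5/11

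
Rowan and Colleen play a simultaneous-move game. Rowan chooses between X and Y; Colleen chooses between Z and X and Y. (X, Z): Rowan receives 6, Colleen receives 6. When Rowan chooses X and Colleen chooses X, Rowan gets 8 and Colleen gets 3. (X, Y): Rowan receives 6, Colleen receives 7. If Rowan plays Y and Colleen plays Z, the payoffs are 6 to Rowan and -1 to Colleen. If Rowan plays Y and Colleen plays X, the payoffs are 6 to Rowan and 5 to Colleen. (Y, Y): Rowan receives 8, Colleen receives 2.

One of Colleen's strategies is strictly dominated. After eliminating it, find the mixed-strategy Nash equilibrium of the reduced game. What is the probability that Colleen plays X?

Colleen's strategy Z is strictly dominated by Y: 7 > 6 and 2 > -1. Eliminate Z.
In a mixed equilibrium Rowan is indifferent between X and Y; this condition fixes q.
  Rowan's expected payoff from X: q·8 + (1−q)·6 = 2q + 6
  Rowan's expected payoff from Y: q·6 + (1−q)·8 = -2q + 8
  2q + 6 = -2q + 8  ⇒  4q = 2  ⇒  q = 1/2.

q = 1/2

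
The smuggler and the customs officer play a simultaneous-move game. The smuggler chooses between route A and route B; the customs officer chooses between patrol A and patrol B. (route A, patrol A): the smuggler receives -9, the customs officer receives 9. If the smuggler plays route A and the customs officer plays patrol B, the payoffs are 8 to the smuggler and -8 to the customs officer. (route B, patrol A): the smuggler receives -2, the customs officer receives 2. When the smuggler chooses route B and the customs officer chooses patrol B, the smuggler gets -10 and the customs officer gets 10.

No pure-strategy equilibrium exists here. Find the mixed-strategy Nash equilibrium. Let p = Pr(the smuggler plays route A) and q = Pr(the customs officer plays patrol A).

For the customs officer to be willing to mix, the customs officer must be indifferent between patrol A and patrol B, which pins down the smuggler's mix.
  the customs officer's expected payoff from patrol A: p·9 + (1−p)·2 = 7p + 2
  the customs officer's expected payoff from patrol B: p·(-8) + (1−p)·10 = -18p + 10
  7p + 2 = -18p + 10  ⇒  25p = 8  ⇒  p = 8/25.
The customs officer's mix must leave the smuggler indifferent between route A and route B.
  the smuggler's expected payoff from route A: q·(-9) + (1−q)·8 = -17q + 8
  the smuggler's expected payoff from route B: q·(-2) + (1−q)·(-10) = 8q - 10
  -17q + 8 = 8q - 10  ⇒  -25q = -18  ⇒  q = 18/25.

p = 8/25, q = 18/25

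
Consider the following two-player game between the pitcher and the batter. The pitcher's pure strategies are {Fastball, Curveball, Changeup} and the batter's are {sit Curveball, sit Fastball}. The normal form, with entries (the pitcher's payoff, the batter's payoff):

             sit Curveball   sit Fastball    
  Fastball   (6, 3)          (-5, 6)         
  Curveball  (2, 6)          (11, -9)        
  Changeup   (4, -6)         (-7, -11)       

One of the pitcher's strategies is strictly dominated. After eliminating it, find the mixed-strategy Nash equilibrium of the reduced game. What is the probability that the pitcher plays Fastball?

The pitcher's strategy Changeup is strictly dominated by Fastball: 6 > 4 and -5 > -7. Eliminate Changeup.
For the batter to be willing to mix, the batter must be indifferent between sit Curveball and sit Fastball, which pins down the pitcher's mix.
  the batter's payoff from sit Curveball: p·3 + (1−p)·6 = -3p + 6
  the batter's payoff from sit Fastball: p·6 + (1−p)·(-9) = 15p - 9
  -3p + 6 = 15p - 9  ⇒  -18p = -15  ⇒  p = 5/6.

p = 5/6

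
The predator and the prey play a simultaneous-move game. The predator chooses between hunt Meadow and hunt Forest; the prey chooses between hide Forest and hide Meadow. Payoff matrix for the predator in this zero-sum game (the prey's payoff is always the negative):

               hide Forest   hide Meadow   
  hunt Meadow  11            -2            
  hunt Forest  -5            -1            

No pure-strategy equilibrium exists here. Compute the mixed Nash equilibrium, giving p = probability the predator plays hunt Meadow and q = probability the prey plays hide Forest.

The prey's indifference between hide Forest and hide Meadow determines the predator's mixing probability p:
  the prey's payoff to hide Forest: p·(-11) + (1−p)·5 = -16p + 5
  the prey's payoff to hide Meadow: p·2 + (1−p)·1 = p + 1
  -16p + 5 = p + 1  ⇒  -17p = -4  ⇒  p = 4/17.
The prey's mix must leave the predator indifferent between hunt Meadow and hunt Forest.
  the predator's payoff from hunt Meadow: q·11 + (1−q)·(-2) = 13q - 2
  the predator's payoff from hunt Forest: q·(-5) + (1−q)·(-1) = -4q - 1
  13q - 2 = -4q - 1  ⇒  17q = 1  ⇒  q = 1/17.

p = 4/17, q = 1/17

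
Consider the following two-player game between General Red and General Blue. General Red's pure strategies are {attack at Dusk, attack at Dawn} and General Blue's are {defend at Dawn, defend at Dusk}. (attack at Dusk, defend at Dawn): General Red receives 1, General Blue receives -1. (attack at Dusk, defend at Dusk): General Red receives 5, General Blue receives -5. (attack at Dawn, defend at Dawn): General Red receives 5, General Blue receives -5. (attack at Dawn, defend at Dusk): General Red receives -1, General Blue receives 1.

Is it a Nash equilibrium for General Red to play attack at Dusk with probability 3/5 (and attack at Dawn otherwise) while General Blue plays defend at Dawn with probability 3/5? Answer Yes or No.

Yes

Check General Blue's indifference given General Red's mix p = 3/5:
  payoff from defend at Dawn = -13/5; payoff from defend at Dusk = -13/5 — equal.
Check General Red's indifference given General Blue's mix q = 3/5:
  payoff from attack at Dusk = 13/5; payoff from attack at Dawn = 13/5 — equal.
Both players are indifferent, so neither can profitably deviate.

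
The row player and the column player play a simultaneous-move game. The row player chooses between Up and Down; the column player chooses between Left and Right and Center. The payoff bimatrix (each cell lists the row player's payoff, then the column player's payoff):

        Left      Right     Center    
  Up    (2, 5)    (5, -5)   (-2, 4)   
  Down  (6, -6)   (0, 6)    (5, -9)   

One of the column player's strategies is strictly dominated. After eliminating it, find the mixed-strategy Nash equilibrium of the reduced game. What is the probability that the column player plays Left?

q = 5/9

The column player's strategy Center is strictly dominated by Left: 5 > 4 and -6 > -9. Eliminate Center.
In a mixed equilibrium the row player is indifferent between Up and Down; this condition fixes q.
  the row player's payoff to Up: q·2 + (1−q)·5 = -3q + 5
  the row player's payoff to Down: q·6 + (1−q)·0 = 6q
  -3q + 5 = 6q  ⇒  -9q = -5  ⇒  q = 5/9.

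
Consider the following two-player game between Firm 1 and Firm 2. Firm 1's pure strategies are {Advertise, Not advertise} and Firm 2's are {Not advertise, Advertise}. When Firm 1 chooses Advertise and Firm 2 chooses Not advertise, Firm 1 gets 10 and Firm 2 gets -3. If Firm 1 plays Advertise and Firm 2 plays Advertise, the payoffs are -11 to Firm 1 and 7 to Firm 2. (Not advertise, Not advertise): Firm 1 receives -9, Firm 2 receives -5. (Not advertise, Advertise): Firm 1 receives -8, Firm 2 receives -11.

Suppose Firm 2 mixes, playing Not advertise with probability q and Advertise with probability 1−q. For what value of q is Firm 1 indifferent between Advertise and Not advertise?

q = 3/22

Firm 2's mix must leave Firm 1 indifferent between Advertise and Not advertise.
  Firm 1's expected payoff from Advertise: q·10 + (1−q)·(-11) = 21q - 11
  Firm 1's expected payoff from Not advertise: q·(-9) + (1−q)·(-8) = -q - 8
  21q - 11 = -q - 8  ⇒  22q = 3  ⇒  q = 3/22.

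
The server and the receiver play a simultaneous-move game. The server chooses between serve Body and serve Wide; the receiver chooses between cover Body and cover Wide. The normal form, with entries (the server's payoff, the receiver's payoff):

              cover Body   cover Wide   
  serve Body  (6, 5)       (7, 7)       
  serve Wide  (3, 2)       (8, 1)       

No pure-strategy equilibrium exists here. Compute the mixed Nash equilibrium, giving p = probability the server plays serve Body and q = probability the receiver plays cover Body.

p = 1/3, q = 1/4

For the receiver to be willing to mix, the receiver must be indifferent between cover Body and cover Wide, which pins down the server's mix.
  the receiver's expected payoff from cover Body: p·5 + (1−p)·2 = 3p + 2
  the receiver's expected payoff from cover Wide: p·7 + (1−p)·1 = 6p + 1
  3p + 2 = 6p + 1  ⇒  -3p = -1  ⇒  p = 1/3.
Set the server's expected payoff from serve Body equal to that from serve Wide:
  the server's payoff from serve Body: q·6 + (1−q)·7 = -q + 7
  the server's payoff from serve Wide: q·3 + (1−q)·8 = -5q + 8
  -q + 7 = -5q + 8  ⇒  4q = 1  ⇒  q = 1/4.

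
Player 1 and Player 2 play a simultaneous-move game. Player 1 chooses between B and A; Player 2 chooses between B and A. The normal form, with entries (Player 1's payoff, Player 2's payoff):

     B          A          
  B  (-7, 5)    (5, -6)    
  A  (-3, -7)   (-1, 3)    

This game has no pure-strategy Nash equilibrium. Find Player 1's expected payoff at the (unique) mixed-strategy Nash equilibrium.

In a mixed equilibrium Player 1 is indifferent between B and A; this condition fixes q.
  Player 1's payoff to B: q·(-7) + (1−q)·5 = -12q + 5
  Player 1's payoff to A: q·(-3) + (1−q)·(-1) = -2q - 1
  -12q + 5 = -2q - 1  ⇒  -10q = -6  ⇒  q = 3/5.
At equilibrium Player 1 is indifferent across rows, so Player 1's payoff equals the payoff from B: (3/5)·(-7) + (2/5)·5 = -11/5.

-11/5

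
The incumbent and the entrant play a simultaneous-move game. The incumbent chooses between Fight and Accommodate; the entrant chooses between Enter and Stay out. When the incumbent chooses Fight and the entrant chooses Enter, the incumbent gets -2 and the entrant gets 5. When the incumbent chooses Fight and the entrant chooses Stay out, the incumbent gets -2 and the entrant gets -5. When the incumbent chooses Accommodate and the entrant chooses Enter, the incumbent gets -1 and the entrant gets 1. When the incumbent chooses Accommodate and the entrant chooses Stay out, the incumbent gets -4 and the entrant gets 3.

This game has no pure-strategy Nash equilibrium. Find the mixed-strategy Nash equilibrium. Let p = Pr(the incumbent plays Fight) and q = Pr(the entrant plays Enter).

p = 1/6, q = 2/3

The incumbent's mix must leave the entrant indifferent between Enter and Stay out.
  the entrant's expected payoff from Enter: p·5 + (1−p)·1 = 4p + 1
  the entrant's expected payoff from Stay out: p·(-5) + (1−p)·3 = -8p + 3
  4p + 1 = -8p + 3  ⇒  12p = 2  ⇒  p = 1/6.
The incumbent's indifference between Fight and Accommodate determines the entrant's mixing probability q:
  the incumbent's expected payoff from Fight: q·(-2) + (1−q)·(-2) = -2
  the incumbent's expected payoff from Accommodate: q·(-1) + (1−q)·(-4) = 3q - 4
  -2 = 3q - 4  ⇒  -3q = -2  ⇒  q = 2/3.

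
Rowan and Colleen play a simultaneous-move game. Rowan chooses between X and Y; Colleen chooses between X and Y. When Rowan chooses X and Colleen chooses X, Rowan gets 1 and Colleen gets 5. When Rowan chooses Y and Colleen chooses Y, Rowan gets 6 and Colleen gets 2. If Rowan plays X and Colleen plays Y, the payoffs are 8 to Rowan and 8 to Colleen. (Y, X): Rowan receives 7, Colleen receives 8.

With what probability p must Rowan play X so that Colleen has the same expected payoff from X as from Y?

p = 2/3

For Colleen to be willing to mix, Colleen must be indifferent between X and Y, which pins down Rowan's mix.
  Colleen's payoff from X: p·5 + (1−p)·8 = -3p + 8
  Colleen's payoff from Y: p·8 + (1−p)·2 = 6p + 2
  -3p + 8 = 6p + 2  ⇒  -9p = -6  ⇒  p = 2/3.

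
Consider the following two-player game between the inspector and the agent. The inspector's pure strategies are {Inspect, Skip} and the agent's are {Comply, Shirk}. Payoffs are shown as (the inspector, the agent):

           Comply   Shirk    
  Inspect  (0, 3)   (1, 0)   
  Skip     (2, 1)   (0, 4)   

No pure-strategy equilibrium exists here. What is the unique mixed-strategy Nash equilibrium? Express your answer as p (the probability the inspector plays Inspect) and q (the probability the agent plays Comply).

p = 1/2, q = 1/3

Set the agent's expected payoff from Comply equal to that from Shirk:
  the agent's payoff from Comply: p·3 + (1−p)·1 = 2p + 1
  the agent's payoff from Shirk: p·0 + (1−p)·4 = -4p + 4
  2p + 1 = -4p + 4  ⇒  6p = 3  ⇒  p = 1/2.
Set the inspector's expected payoff from Inspect equal to that from Skip:
  the inspector's payoff to Inspect: q·0 + (1−q)·1 = -q + 1
  the inspector's payoff to Skip: q·2 + (1−q)·0 = 2q
  -q + 1 = 2q  ⇒  -3q = -1  ⇒  q = 1/3.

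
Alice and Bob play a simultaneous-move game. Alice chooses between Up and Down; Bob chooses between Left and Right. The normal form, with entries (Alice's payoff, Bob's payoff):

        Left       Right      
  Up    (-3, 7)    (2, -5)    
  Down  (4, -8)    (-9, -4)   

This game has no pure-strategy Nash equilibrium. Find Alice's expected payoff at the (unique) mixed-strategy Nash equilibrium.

For Alice to be willing to mix, Alice must be indifferent between Up and Down, which pins down Bob's mix.
  Alice's payoff to Up: q·(-3) + (1−q)·2 = -5q + 2
  Alice's payoff to Down: q·4 + (1−q)·(-9) = 13q - 9
  -5q + 2 = 13q - 9  ⇒  -18q = -11  ⇒  q = 11/18.
At equilibrium Alice is indifferent across rows, so Alice's payoff equals the payoff from Up: (11/18)·(-3) + (7/18)·2 = -19/18.

-19/18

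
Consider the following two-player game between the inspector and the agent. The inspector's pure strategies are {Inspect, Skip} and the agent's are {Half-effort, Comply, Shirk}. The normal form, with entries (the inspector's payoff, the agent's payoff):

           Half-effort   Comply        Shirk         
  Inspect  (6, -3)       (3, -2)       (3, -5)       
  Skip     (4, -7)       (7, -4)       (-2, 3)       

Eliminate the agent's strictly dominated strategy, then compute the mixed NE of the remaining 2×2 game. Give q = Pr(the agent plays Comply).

q = 5/9

The agent's strategy Half-effort is strictly dominated by Comply: -2 > -3 and -4 > -7. Eliminate Half-effort.
In a mixed equilibrium the inspector is indifferent between Inspect and Skip; this condition fixes q.
  the inspector's payoff from Inspect: q·3 + (1−q)·3 = 3
  the inspector's payoff from Skip: q·7 + (1−q)·(-2) = 9q - 2
  3 = 9q - 2  ⇒  -9q = -5  ⇒  q = 5/9.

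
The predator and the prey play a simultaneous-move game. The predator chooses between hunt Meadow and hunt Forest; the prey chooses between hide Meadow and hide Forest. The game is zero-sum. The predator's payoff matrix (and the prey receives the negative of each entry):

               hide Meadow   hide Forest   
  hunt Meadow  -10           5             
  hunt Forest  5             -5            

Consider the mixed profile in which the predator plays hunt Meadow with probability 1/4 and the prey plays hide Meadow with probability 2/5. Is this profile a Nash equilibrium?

No

Given the predator's mix p = 1/4, the prey's payoff from hide Meadow is -5/4 but from hide Forest is 5/2. The prey strictly prefers hide Forest, so the prey would not mix.
So the proposed profile is not a Nash equilibrium.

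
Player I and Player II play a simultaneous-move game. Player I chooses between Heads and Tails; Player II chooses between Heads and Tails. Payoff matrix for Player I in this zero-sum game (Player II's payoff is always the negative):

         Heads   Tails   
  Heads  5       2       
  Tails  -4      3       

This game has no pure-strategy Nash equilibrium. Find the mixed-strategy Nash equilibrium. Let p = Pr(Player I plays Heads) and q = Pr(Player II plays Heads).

For Player II to be willing to mix, Player II must be indifferent between Heads and Tails, which pins down Player I's mix.
  Player II's payoff to Heads: p·(-5) + (1−p)·4 = -9p + 4
  Player II's payoff to Tails: p·(-2) + (1−p)·(-3) = p - 3
  -9p + 4 = p - 3  ⇒  -10p = -7  ⇒  p = 7/10.
Set Player I's expected payoff from Heads equal to that from Tails:
  Player I's payoff to Heads: q·5 + (1−q)·2 = 3q + 2
  Player I's payoff to Tails: q·(-4) + (1−q)·3 = -7q + 3
  3q + 2 = -7q + 3  ⇒  10q = 1  ⇒  q = 1/10.

p = 7/10, q = 1/10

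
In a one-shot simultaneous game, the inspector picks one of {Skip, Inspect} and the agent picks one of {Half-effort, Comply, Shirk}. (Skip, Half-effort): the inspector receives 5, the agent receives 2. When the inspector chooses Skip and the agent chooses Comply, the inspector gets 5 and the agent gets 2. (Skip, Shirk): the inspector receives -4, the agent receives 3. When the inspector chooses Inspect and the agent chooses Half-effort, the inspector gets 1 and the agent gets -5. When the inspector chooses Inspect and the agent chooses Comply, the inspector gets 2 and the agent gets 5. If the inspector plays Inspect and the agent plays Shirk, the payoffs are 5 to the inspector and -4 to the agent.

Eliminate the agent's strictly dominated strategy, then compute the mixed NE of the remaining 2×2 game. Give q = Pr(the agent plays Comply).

q = 3/4

The agent's strategy Half-effort is strictly dominated by Shirk: 3 > 2 and -4 > -5. Eliminate Half-effort.
The agent's mix must leave the inspector indifferent between Skip and Inspect.
  the inspector's payoff from Skip: q·5 + (1−q)·(-4) = 9q - 4
  the inspector's payoff from Inspect: q·2 + (1−q)·5 = -3q + 5
  9q - 4 = -3q + 5  ⇒  12q = 9  ⇒  q = 3/4.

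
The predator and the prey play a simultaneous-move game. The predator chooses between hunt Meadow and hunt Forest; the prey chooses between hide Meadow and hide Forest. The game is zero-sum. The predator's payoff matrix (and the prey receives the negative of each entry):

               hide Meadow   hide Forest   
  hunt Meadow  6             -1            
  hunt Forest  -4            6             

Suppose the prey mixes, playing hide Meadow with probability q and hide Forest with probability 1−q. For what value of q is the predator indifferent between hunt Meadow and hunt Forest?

Set the predator's expected payoff from hunt Meadow equal to that from hunt Forest:
  the predator's expected payoff from hunt Meadow: q·6 + (1−q)·(-1) = 7q - 1
  the predator's expected payoff from hunt Forest: q·(-4) + (1−q)·6 = -10q + 6
  7q - 1 = -10q + 6  ⇒  17q = 7  ⇒  q = 7/17.

q = 7/17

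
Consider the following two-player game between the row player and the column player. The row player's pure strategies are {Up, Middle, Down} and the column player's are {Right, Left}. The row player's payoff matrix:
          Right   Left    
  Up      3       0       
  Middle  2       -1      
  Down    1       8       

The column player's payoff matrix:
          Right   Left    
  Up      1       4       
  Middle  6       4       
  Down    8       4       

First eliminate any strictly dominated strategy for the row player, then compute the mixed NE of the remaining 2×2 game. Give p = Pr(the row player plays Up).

The row player's strategy Middle is strictly dominated by Up: 3 > 2 and 0 > -1. Eliminate Middle.
Set the column player's expected payoff from Right equal to that from Left:
  the column player's expected payoff from Right: p·1 + (1−p)·8 = -7p + 8
  the column player's expected payoff from Left: p·4 + (1−p)·4 = 4
  -7p + 8 = 4  ⇒  -7p = -4  ⇒  p = 4/7.

p = 4/7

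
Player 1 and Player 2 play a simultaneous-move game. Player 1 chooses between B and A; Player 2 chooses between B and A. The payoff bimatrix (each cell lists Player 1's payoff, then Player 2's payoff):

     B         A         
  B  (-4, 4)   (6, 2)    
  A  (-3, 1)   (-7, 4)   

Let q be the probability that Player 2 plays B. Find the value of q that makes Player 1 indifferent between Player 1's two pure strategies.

For Player 1 to be willing to mix, Player 1 must be indifferent between B and A, which pins down Player 2's mix.
  Player 1's payoff from B: q·(-4) + (1−q)·6 = -10q + 6
  Player 1's payoff from A: q·(-3) + (1−q)·(-7) = 4q - 7
  -10q + 6 = 4q - 7  ⇒  -14q = -13  ⇒  q = 13/14.

q = 13/14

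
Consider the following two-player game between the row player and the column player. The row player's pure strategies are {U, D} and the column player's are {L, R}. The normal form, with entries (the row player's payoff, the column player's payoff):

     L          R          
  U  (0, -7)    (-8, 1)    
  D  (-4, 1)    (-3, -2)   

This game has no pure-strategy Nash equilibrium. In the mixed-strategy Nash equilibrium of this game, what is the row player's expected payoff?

-32/9

The row player's indifference between U and D determines the column player's mixing probability q:
  the row player's expected payoff from U: q·0 + (1−q)·(-8) = 8q - 8
  the row player's expected payoff from D: q·(-4) + (1−q)·(-3) = -q - 3
  8q - 8 = -q - 3  ⇒  9q = 5  ⇒  q = 5/9.
At equilibrium the row player is indifferent across rows, so the row player's payoff equals the payoff from U: (5/9)·0 + (4/9)·(-8) = -32/9.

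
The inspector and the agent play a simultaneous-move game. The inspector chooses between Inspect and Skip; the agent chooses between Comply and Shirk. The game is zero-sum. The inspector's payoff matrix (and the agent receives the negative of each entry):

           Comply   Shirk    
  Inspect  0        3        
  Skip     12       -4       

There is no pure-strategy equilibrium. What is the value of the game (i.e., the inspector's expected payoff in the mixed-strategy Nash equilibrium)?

Set the inspector's expected payoff from Inspect equal to that from Skip:
  the inspector's payoff from Inspect: q·0 + (1−q)·3 = -3q + 3
  the inspector's payoff from Skip: q·12 + (1−q)·(-4) = 16q - 4
  -3q + 3 = 16q - 4  ⇒  -19q = -7  ⇒  q = 7/19.
The value is the inspector's expected payoff against this mix (using Inspect): (7/19)·0 + (12/19)·3 = 36/19.

v = 36/19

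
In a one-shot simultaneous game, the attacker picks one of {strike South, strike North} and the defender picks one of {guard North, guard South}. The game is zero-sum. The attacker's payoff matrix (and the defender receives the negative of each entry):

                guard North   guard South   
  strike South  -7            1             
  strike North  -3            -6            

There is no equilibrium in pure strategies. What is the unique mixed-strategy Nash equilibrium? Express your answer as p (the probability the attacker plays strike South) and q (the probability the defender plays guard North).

In a mixed equilibrium the defender is indifferent between guard North and guard South; this condition fixes p.
  the defender's payoff to guard North: p·7 + (1−p)·3 = 4p + 3
  the defender's payoff to guard South: p·(-1) + (1−p)·6 = -7p + 6
  4p + 3 = -7p + 6  ⇒  11p = 3  ⇒  p = 3/11.
Set the attacker's expected payoff from strike South equal to that from strike North:
  the attacker's expected payoff from strike South: q·(-7) + (1−q)·1 = -8q + 1
  the attacker's expected payoff from strike North: q·(-3) + (1−q)·(-6) = 3q - 6
  -8q + 1 = 3q - 6  ⇒  -11q = -7  ⇒  q = 7/11.

p = 3/11, q = 7/11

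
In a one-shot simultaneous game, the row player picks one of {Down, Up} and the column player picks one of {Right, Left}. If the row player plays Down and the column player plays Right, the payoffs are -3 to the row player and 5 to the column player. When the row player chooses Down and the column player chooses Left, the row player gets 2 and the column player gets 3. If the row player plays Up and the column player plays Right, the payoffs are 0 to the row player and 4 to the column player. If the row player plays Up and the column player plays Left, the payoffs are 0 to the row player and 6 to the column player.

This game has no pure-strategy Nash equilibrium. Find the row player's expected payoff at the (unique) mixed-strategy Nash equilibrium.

0

In a mixed equilibrium the row player is indifferent between Down and Up; this condition fixes q.
  the row player's expected payoff from Down: q·(-3) + (1−q)·2 = -5q + 2
  the row player's expected payoff from Up: q·0 + (1−q)·0 = 0
  -5q + 2 = 0  ⇒  -5q = -2  ⇒  q = 2/5.
At equilibrium the row player is indifferent across rows, so the row player's payoff equals the payoff from Down: (2/5)·(-3) + (3/5)·2 = 0.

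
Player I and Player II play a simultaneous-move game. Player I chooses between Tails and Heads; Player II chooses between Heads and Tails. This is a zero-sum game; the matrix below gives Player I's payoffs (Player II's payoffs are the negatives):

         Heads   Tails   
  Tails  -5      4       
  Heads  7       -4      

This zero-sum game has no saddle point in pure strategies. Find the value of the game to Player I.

v = 2/5

In a mixed equilibrium Player I is indifferent between Tails and Heads; this condition fixes q.
  Player I's expected payoff from Tails: q·(-5) + (1−q)·4 = -9q + 4
  Player I's expected payoff from Heads: q·7 + (1−q)·(-4) = 11q - 4
  -9q + 4 = 11q - 4  ⇒  -20q = -8  ⇒  q = 2/5.
The value is Player I's expected payoff against this mix (using Tails): (2/5)·(-5) + (3/5)·4 = 2/5.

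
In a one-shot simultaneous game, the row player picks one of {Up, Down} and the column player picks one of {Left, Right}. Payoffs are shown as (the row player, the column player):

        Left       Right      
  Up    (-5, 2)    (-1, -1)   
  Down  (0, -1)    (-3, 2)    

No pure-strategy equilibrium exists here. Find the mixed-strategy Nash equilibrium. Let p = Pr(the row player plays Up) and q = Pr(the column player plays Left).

p = 1/2, q = 2/7

The row player's mix must leave the column player indifferent between Left and Right.
  the column player's expected payoff from Left: p·2 + (1−p)·(-1) = 3p - 1
  the column player's expected payoff from Right: p·(-1) + (1−p)·2 = -3p + 2
  3p - 1 = -3p + 2  ⇒  6p = 3  ⇒  p = 1/2.
In a mixed equilibrium the row player is indifferent between Up and Down; this condition fixes q.
  the row player's expected payoff from Up: q·(-5) + (1−q)·(-1) = -4q - 1
  the row player's expected payoff from Down: q·0 + (1−q)·(-3) = 3q - 3
  -4q - 1 = 3q - 3  ⇒  -7q = -2  ⇒  q = 2/7.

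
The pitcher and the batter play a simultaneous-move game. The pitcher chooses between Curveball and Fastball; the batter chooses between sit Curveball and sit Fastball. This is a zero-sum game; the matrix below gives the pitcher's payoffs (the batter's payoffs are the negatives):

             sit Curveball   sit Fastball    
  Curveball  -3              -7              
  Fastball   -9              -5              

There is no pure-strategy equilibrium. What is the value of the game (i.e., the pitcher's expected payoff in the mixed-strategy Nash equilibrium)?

In a mixed equilibrium the pitcher is indifferent between Curveball and Fastball; this condition fixes q.
  the pitcher's payoff from Curveball: q·(-3) + (1−q)·(-7) = 4q - 7
  the pitcher's payoff from Fastball: q·(-9) + (1−q)·(-5) = -4q - 5
  4q - 7 = -4q - 5  ⇒  8q = 2  ⇒  q = 1/4.
The value is the pitcher's expected payoff against this mix (using Curveball): (1/4)·(-3) + (3/4)·(-7) = -6.

v = -6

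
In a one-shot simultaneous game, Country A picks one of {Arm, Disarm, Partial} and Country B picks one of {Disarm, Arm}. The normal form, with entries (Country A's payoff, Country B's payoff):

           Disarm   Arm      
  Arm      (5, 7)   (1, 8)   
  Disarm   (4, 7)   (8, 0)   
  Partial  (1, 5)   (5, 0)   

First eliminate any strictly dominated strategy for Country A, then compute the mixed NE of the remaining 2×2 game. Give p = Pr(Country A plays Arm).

p = 7/8

Country A's strategy Partial is strictly dominated by Disarm: 4 > 1 and 8 > 5. Eliminate Partial.
Country A's mix must leave Country B indifferent between Disarm and Arm.
  Country B's expected payoff from Disarm: p·7 + (1−p)·7 = 7
  Country B's expected payoff from Arm: p·8 + (1−p)·0 = 8p
  7 = 8p  ⇒  -8p = -7  ⇒  p = 7/8.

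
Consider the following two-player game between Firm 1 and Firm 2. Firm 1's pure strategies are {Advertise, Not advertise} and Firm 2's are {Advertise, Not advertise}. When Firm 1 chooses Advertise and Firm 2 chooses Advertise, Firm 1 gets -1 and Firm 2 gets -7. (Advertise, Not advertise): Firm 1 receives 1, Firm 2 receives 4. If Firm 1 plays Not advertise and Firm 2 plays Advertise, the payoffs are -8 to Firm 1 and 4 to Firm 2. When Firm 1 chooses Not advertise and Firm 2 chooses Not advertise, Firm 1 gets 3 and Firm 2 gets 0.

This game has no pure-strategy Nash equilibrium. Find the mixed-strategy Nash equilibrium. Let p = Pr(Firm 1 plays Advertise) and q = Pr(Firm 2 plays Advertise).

p = 4/15, q = 2/9

Firm 2's indifference between Advertise and Not advertise determines Firm 1's mixing probability p:
  Firm 2's payoff from Advertise: p·(-7) + (1−p)·4 = -11p + 4
  Firm 2's payoff from Not advertise: p·4 + (1−p)·0 = 4p
  -11p + 4 = 4p  ⇒  -15p = -4  ⇒  p = 4/15.
Firm 2's mix must leave Firm 1 indifferent between Advertise and Not advertise.
  Firm 1's payoff from Advertise: q·(-1) + (1−q)·1 = -2q + 1
  Firm 1's payoff from Not advertise: q·(-8) + (1−q)·3 = -11q + 3
  -2q + 1 = -11q + 3  ⇒  9q = 2  ⇒  q = 2/9.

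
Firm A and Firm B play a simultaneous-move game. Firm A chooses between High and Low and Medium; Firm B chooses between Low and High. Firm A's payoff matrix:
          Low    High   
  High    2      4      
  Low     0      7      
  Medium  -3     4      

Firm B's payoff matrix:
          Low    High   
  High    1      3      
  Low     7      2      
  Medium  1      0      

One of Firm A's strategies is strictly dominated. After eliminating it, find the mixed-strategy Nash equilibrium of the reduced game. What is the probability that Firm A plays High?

Firm A's strategy Medium is strictly dominated by Low: 0 > -3 and 7 > 4. Eliminate Medium.
In a mixed equilibrium Firm B is indifferent between Low and High; this condition fixes p.
  Firm B's expected payoff from Low: p·1 + (1−p)·7 = -6p + 7
  Firm B's expected payoff from High: p·3 + (1−p)·2 = p + 2
  -6p + 7 = p + 2  ⇒  -7p = -5  ⇒  p = 5/7.

p = 5/7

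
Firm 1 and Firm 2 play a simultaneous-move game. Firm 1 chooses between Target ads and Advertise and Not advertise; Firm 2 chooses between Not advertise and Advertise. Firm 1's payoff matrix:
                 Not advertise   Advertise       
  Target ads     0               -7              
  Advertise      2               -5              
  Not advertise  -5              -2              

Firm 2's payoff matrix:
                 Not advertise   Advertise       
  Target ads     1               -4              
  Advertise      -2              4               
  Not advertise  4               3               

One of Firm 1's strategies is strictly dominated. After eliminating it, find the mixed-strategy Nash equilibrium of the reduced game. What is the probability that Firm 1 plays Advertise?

p = 1/7

Firm 1's strategy Target ads is strictly dominated by Advertise: 2 > 0 and -5 > -7. Eliminate Target ads.
Firm 2's indifference between Not advertise and Advertise determines Firm 1's mixing probability p:
  Firm 2's payoff to Not advertise: p·(-2) + (1−p)·4 = -6p + 4
  Firm 2's payoff to Advertise: p·4 + (1−p)·3 = p + 3
  -6p + 4 = p + 3  ⇒  -7p = -1  ⇒  p = 1/7.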